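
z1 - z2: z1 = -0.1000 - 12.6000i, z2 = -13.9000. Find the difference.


Real: -0.1 + 13.9 = 13.8
Imag: -12.6 - 0 = -12.6

13.8000 - 12.6000i


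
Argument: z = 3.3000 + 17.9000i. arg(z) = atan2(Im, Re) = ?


Re = 3.3, Im = 17.9
arg = atan2(17.9, 3.3) = 79.5544 degrees

arg(z) = 79.5544 degrees


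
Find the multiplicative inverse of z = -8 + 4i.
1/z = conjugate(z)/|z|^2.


|z|^2 = 64+16 = 80
1/z = (-8 - 4i)/80

1/z = -0.1000 - 0.0500i


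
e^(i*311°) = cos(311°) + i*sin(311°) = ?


cos(311°) = 0.6561
sin(311°) = -0.7547

e^(i*311°) = 0.6561 - 0.7547i


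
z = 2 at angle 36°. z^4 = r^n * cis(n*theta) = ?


r^4 = 2^4 = 16
n*theta = 4*36° = 144° = 144° (mod 360)
a = 16*cos(144°) = -12.9443
b = 16*sin(144°) = 9.4046

16 cis(144°) = -12.9443 + 9.4046i


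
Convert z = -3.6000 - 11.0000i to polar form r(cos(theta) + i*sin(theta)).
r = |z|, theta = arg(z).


r = sqrt(12.96+121) = sqrt(133.96) = 11.5741
theta = atan2(-11, -3.6) = -108.1219 degrees

r = 11.5741, theta = -108.1219 degrees


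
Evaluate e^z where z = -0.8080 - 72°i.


e^-0.8080 = 0.4457
cos(-72°) = 0.309
sin(-72°) = -0.9511
Real = 0.4457*0.309 = 0.1377
Imag = 0.4457*(-0.9511) = -0.4239

0.1377 - 0.4239i


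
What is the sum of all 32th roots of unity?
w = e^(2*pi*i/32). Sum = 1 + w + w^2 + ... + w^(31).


The sum of all 32th roots of unity is 0.
Geometric series: (1 - w^32)/(1 - w) = (1-1)/(1-w) = 0 since w^32 = 1, w ≠ 1.
Alternatively: coefficient of z^31 in z^32 - 1 is 0.

0


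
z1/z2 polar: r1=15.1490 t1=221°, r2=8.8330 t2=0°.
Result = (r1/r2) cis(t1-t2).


r = 15.1490 / 8.8330 = 1.7150
theta = 221° - 0° = 221° = 221° (mod 360)

1.7150 cis(221°)


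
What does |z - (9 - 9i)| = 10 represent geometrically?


|z - z0| = r is a circle with center z0 and radius r.
Center = (9, -9), radius = 10

Circle with center (9, -9) and radius 10


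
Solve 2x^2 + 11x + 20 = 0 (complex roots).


disc = 11^2 - 4*2*20 = 121 - 160 = -39
sqrt(|disc|) = sqrt(39) = 6.2450
Real part = -11/(2*2) = -2.7500
Imag part = 6.2450/(2*2) = 1.5612

-2.7500 ± 1.5612i


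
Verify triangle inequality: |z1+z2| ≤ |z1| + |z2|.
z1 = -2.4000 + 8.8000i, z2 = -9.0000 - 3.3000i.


|z1| = sqrt((-2.4)^2 + 8.8^2) = sqrt(83.2) = 9.1214
|z2| = sqrt((-9)^2 + (-3.3)^2) = sqrt(91.89) = 9.5859
z1+z2 = -11.4000 + 5.5000i
|z1+z2| = sqrt(160.21) = 12.6574
|z1|+|z2| = 9.1214 + 9.5859 = 18.7073

|z1+z2| = 12.6574 ≤ |z1|+|z2| = 18.7073 (verified)


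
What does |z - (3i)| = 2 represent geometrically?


|z - z0| = r is a circle with center z0 and radius r.
Center = (0, 3), radius = 2

Circle with center (0, 3) and radius 2


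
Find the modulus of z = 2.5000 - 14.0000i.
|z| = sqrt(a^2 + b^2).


|z| = sqrt(2.5^2 + (-14)^2) = sqrt(6.25 + 196) = sqrt(202.25) = 14.2215

|z| = 14.2215


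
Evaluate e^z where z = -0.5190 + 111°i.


e^-0.5190 = 0.5951
cos(111°) = -0.3584
sin(111°) = 0.9336
Real = 0.5951*(-0.3584) = -0.2133
Imag = 0.5951*0.9336 = 0.5556

-0.2133 + 0.5556i


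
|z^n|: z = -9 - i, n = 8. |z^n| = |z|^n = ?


|z| = sqrt(81+1) = sqrt(82) = 9.0554
|z^8| = |z|^8 = (sqrt(82))^8 = 82^4 = 45212176

|z^8| = 45212176


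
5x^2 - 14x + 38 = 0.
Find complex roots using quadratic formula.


disc = (-14)^2 - 4*5*38 = 196 - 760 = -564
sqrt(|disc|) = sqrt(564) = 23.7487
Real part = 14/(2*5) = 1.4000
Imag part = 23.7487/(2*5) = 2.3749

1.4000 ± 2.3749i


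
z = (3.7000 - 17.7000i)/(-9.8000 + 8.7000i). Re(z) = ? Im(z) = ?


Multiply by conjugate: (3.7000 - 17.7000i)(-9.8000 - 8.7000i) / ((-9.8)^2 + 8.7^2)
Numerator real = 3.7*(-9.8) - (17.7)*8.7 = -190.25
Numerator imag = -17.7*(-9.8) - 3.7*8.7 = 141.27
Denominator = 171.73
Re(z) = -190.25/171.73 = -1.1078
Im(z) = 141.27/171.73 = 0.8226

Re(z) = -1.1078, Im(z) = 0.8226


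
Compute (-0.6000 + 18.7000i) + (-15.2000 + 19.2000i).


Real: -0.6 - 15.2 = -15.8
Imag: 18.7 + 19.2 = 37.9

-15.8000 + 37.9000i


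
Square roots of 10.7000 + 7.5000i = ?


|z| = sqrt(114.49+56.25) = 13.0668
sqrt((|z|+a)/2) = sqrt((13.0668+10.7)/2) = sqrt(11.8834) = 3.4472
sqrt((|z|-a)/2) = sqrt((13.0668-10.7)/2) = sqrt(1.1834) = 1.0878

±(3.4472 + 1.0878i) i.e. 3.4472 + 1.0878i and -3.4472 - 1.0878i


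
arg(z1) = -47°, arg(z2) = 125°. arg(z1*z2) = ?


arg(z1*z2) = -47° + 125° = 78°
Normalized to (-180°, 180°]: 78°

78°


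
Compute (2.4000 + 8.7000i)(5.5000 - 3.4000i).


Real = 2.4*5.5 - 8.7*(-3.4) = 13.2 - (-29.58) = 42.78
Imag = 2.4*(-3.4) + 5.5*8.7 = -8.16 + 47.85 = 39.69

42.7800 + 39.6900i


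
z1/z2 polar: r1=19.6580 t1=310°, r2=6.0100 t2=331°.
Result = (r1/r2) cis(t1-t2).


r = 19.6580 / 6.0100 = 3.2709
theta = 310° - 331° = -21° = 339° (mod 360)

3.2709 cis(339°)


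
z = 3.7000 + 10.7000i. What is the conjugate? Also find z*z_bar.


z_bar = 3.7000 - 10.7000i
z*z_bar = 3.7^2 + 10.7^2 = 13.69 + 114.49 = 128.18

z_bar = 3.7000 - 10.7000i, z*z_bar = 128.18


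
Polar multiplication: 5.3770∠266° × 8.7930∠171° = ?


r = 5.3770 * 8.7930 = 47.2800
theta = 266° + 171° = 437° = 77° (mod 360)

47.2800 cis(77°)


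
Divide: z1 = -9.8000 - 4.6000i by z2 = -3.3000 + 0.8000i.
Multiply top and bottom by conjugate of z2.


Conjugate of z2 = -3.3000 - 0.8000i
Numerator: (-9.8000 - 4.6000i)(-3.3000 - 0.8000i) = 28.6600 + 23.0200i
Denominator: (-3.3)^2 + 0.8^2 = 11.53
Result = (28.6600 + 23.0200i)/11.53

2.4857 + 1.9965i


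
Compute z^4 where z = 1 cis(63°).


r^4 = 1^4 = 1
n*theta = 4*63° = 252° = 252° (mod 360)
a = 1*cos(252°) = -0.3090
b = 1*sin(252°) = -0.9511

1 cis(252°) = -0.3090 - 0.9511i


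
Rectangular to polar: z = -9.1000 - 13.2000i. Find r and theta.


r = sqrt(82.81+174.24) = sqrt(257.05) = 16.0328
theta = atan2(-13.2, -9.1) = -124.5821 degrees

r = 16.0328, theta = -124.5821 degrees


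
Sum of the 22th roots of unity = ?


The sum of all 22th roots of unity is 0.
Geometric series: (1 - w^22)/(1 - w) = (1-1)/(1-w) = 0 since w^22 = 1, w ≠ 1.
Alternatively: coefficient of z^21 in z^22 - 1 is 0.

0


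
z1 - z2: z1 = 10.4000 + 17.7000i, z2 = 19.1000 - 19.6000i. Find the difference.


Real: 10.4 - 19.1 = -8.7
Imag: 17.7 + 19.6 = 37.3

-8.7000 + 37.3000i


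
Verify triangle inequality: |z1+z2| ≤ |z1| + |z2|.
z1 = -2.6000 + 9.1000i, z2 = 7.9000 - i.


|z1| = sqrt((-2.6)^2 + 9.1^2) = sqrt(89.57) = 9.4641
|z2| = sqrt(7.9^2 + (-1)^2) = sqrt(63.41) = 7.9630
z1+z2 = 5.3000 + 8.1000i
|z1+z2| = sqrt(93.7) = 9.6799
|z1|+|z2| = 9.4641 + 7.9630 = 17.4271

|z1+z2| = 9.6799 ≤ |z1|+|z2| = 17.4271 (verified)


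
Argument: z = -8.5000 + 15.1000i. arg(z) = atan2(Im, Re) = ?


Re = -8.5, Im = 15.1
arg = atan2(15.1, -8.5) = 119.3758 degrees

arg(z) = 119.3758 degrees


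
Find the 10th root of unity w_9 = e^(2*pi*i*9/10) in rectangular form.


Angle = 360*9/10 = 324°
a = cos(324°) = 0.8090
b = sin(324°) = -0.5878

0.8090 - 0.5878i


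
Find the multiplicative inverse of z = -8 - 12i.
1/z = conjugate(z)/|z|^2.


|z|^2 = 64+144 = 208
1/z = (-8 + 12i)/208

1/z = -0.0385 + 0.0577i


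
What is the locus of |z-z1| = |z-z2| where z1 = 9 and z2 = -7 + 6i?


Equal distances means the locus is the perpendicular bisector of z1 and z2.
Midpoint = ((9+(-7))/2, (0+6)/2) = (1.0000, 3.0000)

Perpendicular bisector through (1.0000, 3.0000)


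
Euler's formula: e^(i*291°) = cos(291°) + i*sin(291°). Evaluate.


cos(291°) = 0.3584
sin(291°) = -0.9336

e^(i*291°) = 0.3584 - 0.9336i


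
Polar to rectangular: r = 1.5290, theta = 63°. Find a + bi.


a = 1.5290*cos(63°) = 1.5290*0.454 = 0.6942
b = 1.5290*sin(63°) = 1.5290*0.891 = 1.3623

0.6942 + 1.3623i


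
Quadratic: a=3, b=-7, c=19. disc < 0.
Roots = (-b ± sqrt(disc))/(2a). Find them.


disc = (-7)^2 - 4*3*19 = 49 - 228 = -179
sqrt(|disc|) = sqrt(179) = 13.3791
Real part = 7/(2*3) = 1.1667
Imag part = 13.3791/(2*3) = 2.2298

1.1667 ± 2.2298i


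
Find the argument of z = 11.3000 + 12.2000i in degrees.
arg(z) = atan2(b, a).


Re = 11.3, Im = 12.2
arg = atan2(12.2, 11.3) = 47.1932 degrees

arg(z) = 47.1932 degrees


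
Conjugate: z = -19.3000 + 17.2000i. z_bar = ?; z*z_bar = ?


z_bar = -19.3000 - 17.2000i
z*z_bar = (-19.3)^2 + 17.2^2 = 372.49 + 295.84 = 668.33

z_bar = -19.3000 - 17.2000i, z*z_bar = 668.33


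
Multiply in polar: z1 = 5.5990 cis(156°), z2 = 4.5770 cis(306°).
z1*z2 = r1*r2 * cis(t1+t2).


r = 5.5990 * 4.5770 = 25.6266
theta = 156° + 306° = 462° = 102° (mod 360)

25.6266 cis(102°)


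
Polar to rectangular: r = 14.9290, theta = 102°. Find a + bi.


a = 14.9290*cos(102°) = 14.9290*(-0.20791) = -3.1039
b = 14.9290*sin(102°) = 14.9290*0.97815 = 14.6028

-3.1039 + 14.6028i


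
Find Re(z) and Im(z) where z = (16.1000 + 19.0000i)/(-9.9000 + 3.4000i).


Multiply by conjugate: (16.1000 + 19.0000i)(-9.9000 - 3.4000i) / ((-9.9)^2 + 3.4^2)
Numerator real = 16.1*(-9.9) + 19*3.4 = -94.79
Numerator imag = 19*(-9.9) - 16.1*3.4 = -242.84
Denominator = 109.57
Re(z) = -94.79/109.57 = -0.8651
Im(z) = -242.84/109.57 = -2.2163

Re(z) = -0.8651, Im(z) = -2.2163


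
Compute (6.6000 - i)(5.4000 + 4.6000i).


Real = 6.6*5.4 - (-1)*4.6 = 35.64 - (-4.6) = 40.24
Imag = 6.6*4.6 + 5.4*(-1) = 30.36 - (5.4) = 24.96

40.2400 + 24.9600i


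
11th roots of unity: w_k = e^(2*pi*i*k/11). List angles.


The 11th roots of unity are cis(360k/11°) for k=0..10
Angle step = 360/11 = 32.7273°
Primitive root: cis(32.7273°)
Primitive root = 0.8413 + 0.5406i

11 roots at angles: 0°, 32.7273°, 65.4545°, 98.1818°, 130.9091°, 163.6364°, 196.3636°, 229.0909°, 261.8182°, 294.5455°, 327.2727°


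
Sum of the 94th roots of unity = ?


The sum of all 94th roots of unity is 0.
Geometric series: (1 - w^94)/(1 - w) = (1-1)/(1-w) = 0 since w^94 = 1, w ≠ 1.
Alternatively: coefficient of z^93 in z^94 - 1 is 0.

0


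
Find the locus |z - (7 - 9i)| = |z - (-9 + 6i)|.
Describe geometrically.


Equal distances means the locus is the perpendicular bisector of z1 and z2.
Midpoint = ((7+(-9))/2, (-9+6)/2) = (-1.0000, -1.5000)

Perpendicular bisector through (-1.0000, -1.5000)


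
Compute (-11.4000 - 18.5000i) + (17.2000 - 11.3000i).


Real: -11.4 + 17.2 = 5.8
Imag: -18.5 - 11.3 = -29.8

5.8000 - 29.8000i


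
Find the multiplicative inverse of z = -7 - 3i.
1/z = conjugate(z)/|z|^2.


|z|^2 = 49+9 = 58
1/z = (-7 + 3i)/58

1/z = -0.1207 + 0.0517i


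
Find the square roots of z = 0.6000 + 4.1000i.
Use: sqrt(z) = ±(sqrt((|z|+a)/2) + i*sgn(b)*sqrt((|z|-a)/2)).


|z| = sqrt(0.36+16.81) = 4.1437
sqrt((|z|+a)/2) = sqrt((4.1437+0.6)/2) = sqrt(2.3718) = 1.5401
sqrt((|z|-a)/2) = sqrt((4.1437-0.6)/2) = sqrt(1.7718) = 1.3311

±(1.5401 + 1.3311i) i.e. 1.5401 + 1.3311i and -1.5401 - 1.3311i


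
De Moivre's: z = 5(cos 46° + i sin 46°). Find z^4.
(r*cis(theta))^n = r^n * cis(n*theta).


r^4 = 5^4 = 625
n*theta = 4*46° = 184° = 184° (mod 360)
a = 625*cos(184°) = -623.4775
b = 625*sin(184°) = -43.5978

625 cis(184°) = -623.4775 - 43.5978i


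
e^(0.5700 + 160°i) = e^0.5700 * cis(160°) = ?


e^0.5700 = 1.76827
cos(160°) = -0.9397
sin(160°) = 0.34202
Real = 1.76827*(-0.9397) = -1.6616
Imag = 1.76827*0.34202 = 0.6048

-1.6616 + 0.6048i


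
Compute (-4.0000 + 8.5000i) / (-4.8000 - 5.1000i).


Conjugate of z2 = -4.8000 + 5.1000i
Numerator: (-4.0000 + 8.5000i)(-4.8000 + 5.1000i) = -24.1500 - 61.2000i
Denominator: (-4.8)^2 + (-5.1)^2 = 49.05
Result = (-24.1500 - 61.2000i)/49.05

-0.4924 - 1.2477i


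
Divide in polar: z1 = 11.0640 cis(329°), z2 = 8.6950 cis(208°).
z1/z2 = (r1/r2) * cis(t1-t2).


r = 11.0640 / 8.6950 = 1.2725
theta = 329° - 208° = 121° = 121° (mod 360)

1.2725 cis(121°)


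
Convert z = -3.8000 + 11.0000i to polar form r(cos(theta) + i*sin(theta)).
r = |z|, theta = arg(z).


r = sqrt(14.44+121) = sqrt(135.44) = 11.6379
theta = atan2(11, -3.8) = 109.0577 degrees

r = 11.6379, theta = 109.0577 degrees


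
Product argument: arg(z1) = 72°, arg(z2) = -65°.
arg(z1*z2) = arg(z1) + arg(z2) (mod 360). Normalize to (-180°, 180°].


arg(z1*z2) = 72° - 65° = 7°
Normalized to (-180°, 180°]: 7°

7°


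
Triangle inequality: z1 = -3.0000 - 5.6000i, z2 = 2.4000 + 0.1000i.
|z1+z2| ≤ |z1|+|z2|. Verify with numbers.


|z1| = sqrt((-3)^2 + (-5.6)^2) = sqrt(40.36) = 6.3530
|z2| = sqrt(2.4^2 + 0.1^2) = sqrt(5.77) = 2.4021
z1+z2 = -0.6000 - 5.5000i
|z1+z2| = sqrt(30.61) = 5.5326
|z1|+|z2| = 6.3530 + 2.4021 = 8.7551

|z1+z2| = 5.5326 ≤ |z1|+|z2| = 8.7551 (verified)


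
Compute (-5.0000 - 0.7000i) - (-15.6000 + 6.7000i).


Real: -5 + 15.6 = 10.6
Imag: -0.7 - 6.7 = -7.4

10.6000 - 7.4000i


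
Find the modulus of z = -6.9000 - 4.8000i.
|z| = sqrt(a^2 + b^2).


|z| = sqrt((-6.9)^2 + (-4.8)^2) = sqrt(47.61 + 23.04) = sqrt(70.65) = 8.4054

|z| = 8.4054


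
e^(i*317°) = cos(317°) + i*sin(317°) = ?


cos(317°) = 0.7314
sin(317°) = -0.6820

e^(i*317°) = 0.7314 - 0.6820i


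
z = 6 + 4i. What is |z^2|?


|z| = sqrt(36+16) = sqrt(52) = 7.2111
|z^2| = |z|^2 = (sqrt(52))^2 = 52

|z^2| = 52


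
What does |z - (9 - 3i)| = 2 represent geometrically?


|z - z0| = r is a circle with center z0 and radius r.
Center = (9, -3), radius = 2

Circle with center (9, -3) and radius 2


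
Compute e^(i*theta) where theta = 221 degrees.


cos(221°) = -0.7547
sin(221°) = -0.6561

e^(i*221°) = -0.7547 - 0.6561i


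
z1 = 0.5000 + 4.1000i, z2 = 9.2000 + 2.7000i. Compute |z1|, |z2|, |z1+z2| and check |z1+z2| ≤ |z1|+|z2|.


|z1| = sqrt(0.5^2 + 4.1^2) = sqrt(17.06) = 4.1304
|z2| = sqrt(9.2^2 + 2.7^2) = sqrt(91.93) = 9.5880
z1+z2 = 9.7000 + 6.8000i
|z1+z2| = sqrt(140.33) = 11.8461
|z1|+|z2| = 4.1304 + 9.5880 = 13.7184

|z1+z2| = 11.8461 ≤ |z1|+|z2| = 13.7184 (verified)


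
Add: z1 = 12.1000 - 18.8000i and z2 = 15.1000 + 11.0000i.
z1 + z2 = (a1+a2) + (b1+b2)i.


Real: 12.1 + 15.1 = 27.2
Imag: -18.8 + 11 = -7.8

27.2000 - 7.8000i


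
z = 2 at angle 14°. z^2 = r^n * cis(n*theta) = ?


r^2 = 2^2 = 4
n*theta = 2*14° = 28° = 28° (mod 360)
a = 4*cos(28°) = 3.5318
b = 4*sin(28°) = 1.8779

4 cis(28°) = 3.5318 + 1.8779i


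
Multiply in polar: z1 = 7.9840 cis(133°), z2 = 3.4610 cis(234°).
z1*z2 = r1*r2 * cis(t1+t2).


r = 7.9840 * 3.4610 = 27.6326
theta = 133° + 234° = 367° = 7° (mod 360)

27.6326 cis(7°)


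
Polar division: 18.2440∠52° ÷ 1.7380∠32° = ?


r = 18.2440 / 1.7380 = 10.4971
theta = 52° - 32° = 20° = 20° (mod 360)

10.4971 cis(20°)


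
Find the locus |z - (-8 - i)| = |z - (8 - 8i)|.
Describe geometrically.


Equal distances means the locus is the perpendicular bisector of z1 and z2.
Midpoint = ((-8+8)/2, (-1+(-8))/2) = (0, -4.5000)

Perpendicular bisector through (0, -4.5000)


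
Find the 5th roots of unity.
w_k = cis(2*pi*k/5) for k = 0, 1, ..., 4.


The 5th roots of unity are cis(360k/5°) for k=0..4
Angle step = 360/5 = 72°
Primitive root: cis(72°)
Primitive root = 0.3090 + 0.9511i

5 roots at angles: 0°, 72°, 144°, 216°, 288°


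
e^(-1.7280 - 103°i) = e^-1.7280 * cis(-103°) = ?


e^-1.7280 = 0.1776
cos(-103°) = -0.225
sin(-103°) = -0.9744
Real = 0.1776*(-0.225) = -0.0400
Imag = 0.1776*(-0.9744) = -0.1731

-0.0400 - 0.1731i


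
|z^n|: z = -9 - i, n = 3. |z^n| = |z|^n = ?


|z| = sqrt(81+1) = sqrt(82) = 9.0554
|z^3| = |z|^3 = (sqrt(82))^3 = 82*sqrt(82)

|z^3| = 82*sqrt(82) ≈ 742.5416


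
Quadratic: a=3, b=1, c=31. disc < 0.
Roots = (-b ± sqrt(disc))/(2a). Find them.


disc = 1^2 - 4*3*31 = 1 - 372 = -371
sqrt(|disc|) = sqrt(371) = 19.2614
Real part = -1/(2*3) = -0.1667
Imag part = 19.2614/(2*3) = 3.2102

-0.1667 ± 3.2102i


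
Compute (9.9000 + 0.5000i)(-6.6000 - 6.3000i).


Real = 9.9*(-6.6) - 0.5*(-6.3) = -65.34 - (-3.15) = -62.19
Imag = 9.9*(-6.3) - (6.6)*0.5 = -62.37 - (3.3) = -65.67

-62.1900 - 65.6700i


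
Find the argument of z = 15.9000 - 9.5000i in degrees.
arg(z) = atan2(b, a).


Re = 15.9, Im = -9.5
arg = atan2(-9.5, 15.9) = -30.8577 degrees

arg(z) = -30.8577 degrees


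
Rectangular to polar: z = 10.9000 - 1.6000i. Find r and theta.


r = sqrt(118.81+2.56) = sqrt(121.37) = 11.0168
theta = atan2(-1.6, 10.9) = -8.3508 degrees

r = 11.0168, theta = -8.3508 degrees


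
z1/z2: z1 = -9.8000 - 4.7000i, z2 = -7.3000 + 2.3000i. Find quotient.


Conjugate of z2 = -7.3000 - 2.3000i
Numerator: (-9.8000 - 4.7000i)(-7.3000 - 2.3000i) = 60.7300 + 56.8500i
Denominator: (-7.3)^2 + 2.3^2 = 58.58
Result = (60.7300 + 56.8500i)/58.58

1.0367 + 0.9705i


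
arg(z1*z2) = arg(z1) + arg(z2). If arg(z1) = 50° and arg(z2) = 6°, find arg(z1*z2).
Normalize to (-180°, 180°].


arg(z1*z2) = 50° + 6° = 56°
Normalized to (-180°, 180°]: 56°

56°


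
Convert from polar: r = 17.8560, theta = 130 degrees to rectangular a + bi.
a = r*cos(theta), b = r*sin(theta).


a = 17.8560*cos(130°) = 17.8560*(-0.642788) = -11.4776
b = 17.8560*sin(130°) = 17.8560*0.766044 = 13.6785

-11.4776 + 13.6785i


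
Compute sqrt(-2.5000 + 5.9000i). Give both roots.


|z| = sqrt(6.25+34.81) = 6.4078
sqrt((|z|+a)/2) = sqrt((6.4078+(-2.5))/2) = sqrt(1.9539) = 1.3978
sqrt((|z|-a)/2) = sqrt((6.4078-(-2.5))/2) = sqrt(4.4539) = 2.1104

±(1.3978 + 2.1104i) i.e. 1.3978 + 2.1104i and -1.3978 - 2.1104i


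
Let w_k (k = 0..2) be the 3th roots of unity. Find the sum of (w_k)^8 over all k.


The roots are w_k = w^k with w = e^(2*pi*i/3), and (w^k)^8 = (w^8)^k.
So S = 1 + u + u^2 + ... + u^(2) with u = w^8.
8 = 2*3 + 2, so 8 is not a multiple of 3: u = (w^3)^2 * w^2 = w^2 ≠ 1 (w is a primitive 3th root), while u^3 = (w^3)^8 = 1.
Geometric series: S = (1 - u^3)/(1 - u) = (1 - 1)/(1 - u) = 0

S = 0


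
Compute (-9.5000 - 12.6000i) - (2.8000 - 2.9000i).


Real: -9.5 - 2.8 = -12.3
Imag: -12.6 + 2.9 = -9.7

-12.3000 - 9.7000i


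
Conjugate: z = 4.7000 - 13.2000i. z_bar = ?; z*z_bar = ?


z_bar = 4.7000 + 13.2000i
z*z_bar = 4.7^2 + (-13.2)^2 = 22.09 + 174.24 = 196.33

z_bar = 4.7000 + 13.2000i, z*z_bar = 196.33


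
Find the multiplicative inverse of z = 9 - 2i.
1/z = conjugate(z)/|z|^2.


|z|^2 = 81+4 = 85
1/z = (9 + 2i)/85

1/z = 0.1059 + 0.0235i


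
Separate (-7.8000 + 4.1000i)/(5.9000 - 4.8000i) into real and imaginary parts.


Multiply by conjugate: (-7.8000 + 4.1000i)(5.9000 + 4.8000i) / (5.9^2 + (-4.8)^2)
Numerator real = -7.8*5.9 + 4.1*(-4.8) = -65.7
Numerator imag = 4.1*5.9 - (-7.8)*(-4.8) = -13.25
Denominator = 57.85
Re(z) = -65.7/57.85 = -1.1357
Im(z) = -13.25/57.85 = -0.2290

Re(z) = -1.1357, Im(z) = -0.2290


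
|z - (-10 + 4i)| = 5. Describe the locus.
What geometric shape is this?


|z - z0| = r is a circle with center z0 and radius r.
Center = (-10, 4), radius = 5

Circle with center (-10, 4) and radius 5


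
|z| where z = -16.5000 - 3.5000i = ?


|z| = sqrt((-16.5)^2 + (-3.5)^2) = sqrt(272.25 + 12.25) = sqrt(284.5) = 16.8671

|z| = 16.8671


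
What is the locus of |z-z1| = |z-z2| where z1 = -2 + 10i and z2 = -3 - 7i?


Equal distances means the locus is the perpendicular bisector of z1 and z2.
Midpoint = ((-2+(-3))/2, (10+(-7))/2) = (-2.5000, 1.5000)

Perpendicular bisector through (-2.5000, 1.5000)


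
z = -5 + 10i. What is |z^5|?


|z| = sqrt(25+100) = sqrt(125) = 11.1803
|z^5| = |z|^5 = (sqrt(125))^5 = 125^2 * sqrt(125) = 15625*sqrt(125)

|z^5| = 15625*sqrt(125) ≈ 174692.8107


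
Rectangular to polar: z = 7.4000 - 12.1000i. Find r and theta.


r = sqrt(54.76+146.41) = sqrt(201.17) = 14.1834
theta = atan2(-12.1, 7.4) = -58.5513 degrees

r = 14.1834, theta = -58.5513 degrees


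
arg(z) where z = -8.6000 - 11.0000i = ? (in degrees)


Re = -8.6, Im = -11
arg = atan2(-11, -8.6) = -128.0189 degrees

arg(z) = -128.0189 degrees


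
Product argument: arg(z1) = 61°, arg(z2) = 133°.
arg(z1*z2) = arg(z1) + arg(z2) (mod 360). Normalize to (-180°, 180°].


arg(z1*z2) = 61° + 133° = 194°
Normalized to (-180°, 180°]: -166°

-166°


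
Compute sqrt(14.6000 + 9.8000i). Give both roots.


|z| = sqrt(213.16+96.04) = 17.5841
sqrt((|z|+a)/2) = sqrt((17.5841+14.6)/2) = sqrt(16.0920) = 4.0115
sqrt((|z|-a)/2) = sqrt((17.5841-14.6)/2) = sqrt(1.4920) = 1.2215

±(4.0115 + 1.2215i) i.e. 4.0115 + 1.2215i and -4.0115 - 1.2215i


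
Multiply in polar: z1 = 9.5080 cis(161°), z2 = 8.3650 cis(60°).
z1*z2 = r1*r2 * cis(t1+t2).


r = 9.5080 * 8.3650 = 79.5344
theta = 161° + 60° = 221° = 221° (mod 360)

79.5344 cis(221°)


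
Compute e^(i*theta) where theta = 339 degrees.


cos(339°) = 0.9336
sin(339°) = -0.3584

e^(i*339°) = 0.9336 - 0.3584i


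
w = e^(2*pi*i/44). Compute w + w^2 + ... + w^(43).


With w = e^(2*pi*i/44), all 44 of the 44th roots of unity w^0 = 1, w, ..., w^(43) sum to 0: 1 + w + ... + w^(43) = (1 - w^44)/(1 - w) = 0 since w^44 = 1, w ≠ 1.
Removing the root 1: w + w^2 + ... + w^(43) = 0 - 1 = -1

Sum = -1


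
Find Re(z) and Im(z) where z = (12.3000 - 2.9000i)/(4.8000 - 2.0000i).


Multiply by conjugate: (12.3000 - 2.9000i)(4.8000 + 2.0000i) / (4.8^2 + (-2)^2)
Numerator real = 12.3*4.8 - (2.9)*(-2) = 64.84
Numerator imag = -2.9*4.8 - 12.3*(-2) = 10.68
Denominator = 27.04
Re(z) = 64.84/27.04 = 2.3979
Im(z) = 10.68/27.04 = 0.3950

Re(z) = 2.3979, Im(z) = 0.3950


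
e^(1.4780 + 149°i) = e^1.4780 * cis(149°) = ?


e^1.4780 = 4.3842
cos(149°) = -0.85717
sin(149°) = 0.51504
Real = 4.3842*(-0.85717) = -3.7580
Imag = 4.3842*0.51504 = 2.2580

-3.7580 + 2.2580i


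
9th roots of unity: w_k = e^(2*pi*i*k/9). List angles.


The 9th roots of unity are cis(360k/9°) for k=0..8
Angle step = 360/9 = 40°
Primitive root: cis(40°)
Primitive root = 0.7660 + 0.6428i

9 roots at angles: 0°, 40°, 80°, 120°, 160°, 200°, 240°, 280°, 320°


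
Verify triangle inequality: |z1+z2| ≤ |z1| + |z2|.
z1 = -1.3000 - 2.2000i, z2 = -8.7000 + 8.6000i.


|z1| = sqrt((-1.3)^2 + (-2.2)^2) = sqrt(6.53) = 2.5554
|z2| = sqrt((-8.7)^2 + 8.6^2) = sqrt(149.65) = 12.2332
z1+z2 = -10.0000 + 6.4000i
|z1+z2| = sqrt(140.96) = 11.8727
|z1|+|z2| = 2.5554 + 12.2332 = 14.7886

|z1+z2| = 11.8727 ≤ |z1|+|z2| = 14.7886 (verified)


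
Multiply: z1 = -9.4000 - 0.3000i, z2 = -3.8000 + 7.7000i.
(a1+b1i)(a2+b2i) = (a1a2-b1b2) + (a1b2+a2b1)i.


Real = -9.4*(-3.8) - (-0.3)*7.7 = 35.72 - (-2.31) = 38.03
Imag = -9.4*7.7 - (3.8)*(-0.3) = -72.38 + 1.14 = -71.24

38.0300 - 71.2400i


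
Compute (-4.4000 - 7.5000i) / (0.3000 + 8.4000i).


Conjugate of z2 = 0.3000 - 8.4000i
Numerator: (-4.4000 - 7.5000i)(0.3000 - 8.4000i) = -64.3200 + 34.7100i
Denominator: 0.3^2 + 8.4^2 = 70.65
Result = (-64.3200 + 34.7100i)/70.65

-0.9104 + 0.4913i


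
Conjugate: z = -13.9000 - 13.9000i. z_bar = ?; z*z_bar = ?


z_bar = -13.9000 + 13.9000i
z*z_bar = (-13.9)^2 + (-13.9)^2 = 193.21 + 193.21 = 386.42

z_bar = -13.9000 + 13.9000i, z*z_bar = 386.42


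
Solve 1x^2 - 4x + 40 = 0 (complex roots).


disc = (-4)^2 - 4*1*40 = 16 - 160 = -144
sqrt(|disc|) = sqrt(144) = 12.0000
Real part = 4/(2*1) = 2.0000
Imag part = 12.0000/(2*1) = 6.0000

2.0000 ± 6.0000i


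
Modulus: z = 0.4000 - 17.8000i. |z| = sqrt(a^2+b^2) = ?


|z| = sqrt(0.4^2 + (-17.8)^2) = sqrt(0.16 + 316.84) = sqrt(317) = 17.8045

|z| = 17.8045


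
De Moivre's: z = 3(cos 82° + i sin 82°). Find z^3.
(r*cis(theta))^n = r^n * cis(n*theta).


r^3 = 3^3 = 27
n*theta = 3*82° = 246° = 246° (mod 360)
a = 27*cos(246°) = -10.9819
b = 27*sin(246°) = -24.6657

27 cis(246°) = -10.9819 - 24.6657i


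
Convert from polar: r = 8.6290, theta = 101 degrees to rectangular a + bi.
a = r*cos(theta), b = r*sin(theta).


a = 8.6290*cos(101°) = 8.6290*(-0.19081) = -1.6465
b = 8.6290*sin(101°) = 8.6290*0.98163 = 8.4705

-1.6465 + 8.4705i


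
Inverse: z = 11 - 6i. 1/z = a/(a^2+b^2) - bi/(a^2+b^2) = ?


|z|^2 = 121+36 = 157
1/z = (11 + 6i)/157

1/z = 0.0701 + 0.0382i


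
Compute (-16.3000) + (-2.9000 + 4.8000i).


Real: -16.3 - 2.9 = -19.2
Imag: 0 + 4.8 = 4.8

-19.2000 + 4.8000i


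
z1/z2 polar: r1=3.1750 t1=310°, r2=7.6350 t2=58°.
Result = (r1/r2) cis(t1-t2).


r = 3.1750 / 7.6350 = 0.4158
theta = 310° - 58° = 252° = 252° (mod 360)

0.4158 cis(252°)


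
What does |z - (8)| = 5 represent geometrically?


|z - z0| = r is a circle with center z0 and radius r.
Center = (8, 0), radius = 5

Circle with center (8, 0) and radius 5


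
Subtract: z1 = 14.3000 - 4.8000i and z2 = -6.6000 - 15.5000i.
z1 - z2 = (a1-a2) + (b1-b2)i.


Real: 14.3 + 6.6 = 20.9
Imag: -4.8 + 15.5 = 10.7

20.9000 + 10.7000i


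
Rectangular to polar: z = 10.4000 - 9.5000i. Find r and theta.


r = sqrt(108.16+90.25) = sqrt(198.41) = 14.0858
theta = atan2(-9.5, 10.4) = -42.4105 degrees

r = 14.0858, theta = -42.4105 degrees


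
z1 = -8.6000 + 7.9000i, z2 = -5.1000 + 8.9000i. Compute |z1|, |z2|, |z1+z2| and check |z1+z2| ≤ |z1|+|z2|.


|z1| = sqrt((-8.6)^2 + 7.9^2) = sqrt(136.37) = 11.6778
|z2| = sqrt((-5.1)^2 + 8.9^2) = sqrt(105.22) = 10.2577
z1+z2 = -13.7000 + 16.8000i
|z1+z2| = sqrt(469.93) = 21.6779
|z1|+|z2| = 11.6778 + 10.2577 = 21.9355

|z1+z2| = 21.6779 ≤ |z1|+|z2| = 21.9355 (verified)


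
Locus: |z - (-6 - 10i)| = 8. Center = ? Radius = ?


|z - z0| = r is a circle with center z0 and radius r.
Center = (-6, -10), radius = 8

Circle with center (-6, -10) and radius 8


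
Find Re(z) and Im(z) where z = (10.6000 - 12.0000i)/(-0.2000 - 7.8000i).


Multiply by conjugate: (10.6000 - 12.0000i)(-0.2000 + 7.8000i) / ((-0.2)^2 + (-7.8)^2)
Numerator real = 10.6*(-0.2) - (12)*(-7.8) = 91.48
Numerator imag = -12*(-0.2) - 10.6*(-7.8) = 85.08
Denominator = 60.88
Re(z) = 91.48/60.88 = 1.5026
Im(z) = 85.08/60.88 = 1.3975

Re(z) = 1.5026, Im(z) = 1.3975


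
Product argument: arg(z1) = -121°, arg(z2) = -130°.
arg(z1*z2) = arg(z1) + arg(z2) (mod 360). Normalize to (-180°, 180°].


arg(z1*z2) = -121° - 130° = -251°
Normalized to (-180°, 180°]: 109°

109°


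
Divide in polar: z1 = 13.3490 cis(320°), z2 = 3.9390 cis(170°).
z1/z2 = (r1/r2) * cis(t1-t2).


r = 13.3490 / 3.9390 = 3.3889
theta = 320° - 170° = 150° = 150° (mod 360)

3.3889 cis(150°)


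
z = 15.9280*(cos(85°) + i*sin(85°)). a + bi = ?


a = 15.9280*cos(85°) = 15.9280*0.087156 = 1.3882
b = 15.9280*sin(85°) = 15.9280*0.996195 = 15.8674

1.3882 + 15.8674i


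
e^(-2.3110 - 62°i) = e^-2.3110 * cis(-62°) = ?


e^-2.3110 = 0.0992
cos(-62°) = 0.4695
sin(-62°) = -0.8829
Real = 0.0992*0.4695 = 0.0466
Imag = 0.0992*(-0.8829) = -0.0876

0.0466 - 0.0876i


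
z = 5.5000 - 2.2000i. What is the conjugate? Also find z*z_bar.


z_bar = 5.5000 + 2.2000i
z*z_bar = 5.5^2 + (-2.2)^2 = 30.25 + 4.84 = 35.09

z_bar = 5.5000 + 2.2000i, z*z_bar = 35.09


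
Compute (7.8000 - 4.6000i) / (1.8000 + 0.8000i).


Conjugate of z2 = 1.8000 - 0.8000i
Numerator: (7.8000 - 4.6000i)(1.8000 - 0.8000i) = 10.3600 - 14.5200i
Denominator: 1.8^2 + 0.8^2 = 3.88
Result = (10.3600 - 14.5200i)/3.88

2.6701 - 3.7423i


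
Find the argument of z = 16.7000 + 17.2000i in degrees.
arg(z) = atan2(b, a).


Re = 16.7, Im = 17.2
arg = atan2(17.2, 16.7) = 45.8450 degrees

arg(z) = 45.8450 degrees


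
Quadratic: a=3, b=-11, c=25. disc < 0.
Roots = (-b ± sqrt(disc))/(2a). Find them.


disc = (-11)^2 - 4*3*25 = 121 - 300 = -179
sqrt(|disc|) = sqrt(179) = 13.3791
Real part = 11/(2*3) = 1.8333
Imag part = 13.3791/(2*3) = 2.2298

1.8333 ± 2.2298i


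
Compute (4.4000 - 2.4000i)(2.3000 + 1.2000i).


Real = 4.4*2.3 - (-2.4)*1.2 = 10.12 - (-2.88) = 13
Imag = 4.4*1.2 + 2.3*(-2.4) = 5.28 - (5.52) = -0.24

13.0000 - 0.2400i


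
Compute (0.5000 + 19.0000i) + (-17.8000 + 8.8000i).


Real: 0.5 - 17.8 = -17.3
Imag: 19 + 8.8 = 27.8

-17.3000 + 27.8000i


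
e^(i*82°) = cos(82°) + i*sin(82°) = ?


cos(82°) = 0.1392
sin(82°) = 0.9903

e^(i*82°) = 0.1392 + 0.9903i


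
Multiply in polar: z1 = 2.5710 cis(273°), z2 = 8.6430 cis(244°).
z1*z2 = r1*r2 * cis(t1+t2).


r = 2.5710 * 8.6430 = 22.2212
theta = 273° + 244° = 517° = 157° (mod 360)

22.2212 cis(157°)


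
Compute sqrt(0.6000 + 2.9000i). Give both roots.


|z| = sqrt(0.36+8.41) = 2.9614
sqrt((|z|+a)/2) = sqrt((2.9614+0.6)/2) = sqrt(1.7807) = 1.3344
sqrt((|z|-a)/2) = sqrt((2.9614-0.6)/2) = sqrt(1.1807) = 1.0866

±(1.3344 + 1.0866i) i.e. 1.3344 + 1.0866i and -1.3344 - 1.0866i


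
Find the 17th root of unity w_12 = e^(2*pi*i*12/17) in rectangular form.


Angle = 360*12/17 = 254.1176°
a = cos(254.1176°) = -0.2737
b = sin(254.1176°) = -0.9618

-0.2737 - 0.9618i


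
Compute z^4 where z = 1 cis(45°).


r^4 = 1^4 = 1
n*theta = 4*45° = 180° = 180° (mod 360)
a = 1*cos(180°) = -1.0000
b = 1*sin(180°) = 0

1 cis(180°) = -1.0000 + 0i


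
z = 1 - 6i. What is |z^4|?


|z| = sqrt(1+36) = sqrt(37) = 6.0828
|z^4| = |z|^4 = (sqrt(37))^4 = 37^2 = 1369

|z^4| = 1369


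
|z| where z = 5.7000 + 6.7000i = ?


|z| = sqrt(5.7^2 + 6.7^2) = sqrt(32.49 + 44.89) = sqrt(77.38) = 8.7966

|z| = 8.7966


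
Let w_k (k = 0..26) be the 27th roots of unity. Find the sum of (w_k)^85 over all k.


The roots are w_k = w^k with w = e^(2*pi*i/27), and (w^k)^85 = (w^85)^k.
So S = 1 + u + u^2 + ... + u^(26) with u = w^85.
85 = 3*27 + 4, so 85 is not a multiple of 27: u = (w^27)^3 * w^4 = w^4 ≠ 1 (w is a primitive 27th root), while u^27 = (w^27)^85 = 1.
Geometric series: S = (1 - u^27)/(1 - u) = (1 - 1)/(1 - u) = 0

S = 0


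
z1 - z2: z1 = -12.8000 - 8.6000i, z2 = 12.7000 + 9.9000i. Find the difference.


Real: -12.8 - 12.7 = -25.5
Imag: -8.6 - 9.9 = -18.5

-25.5000 - 18.5000i


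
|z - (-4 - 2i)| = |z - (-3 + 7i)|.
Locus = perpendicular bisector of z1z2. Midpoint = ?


Equal distances means the locus is the perpendicular bisector of z1 and z2.
Midpoint = ((-4+(-3))/2, (-2+7)/2) = (-3.5000, 2.5000)

Perpendicular bisector through (-3.5000, 2.5000)


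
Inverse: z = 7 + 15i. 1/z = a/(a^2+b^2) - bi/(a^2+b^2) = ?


|z|^2 = 49+225 = 274
1/z = (7 - 15i)/274

1/z = 0.0255 - 0.0547i


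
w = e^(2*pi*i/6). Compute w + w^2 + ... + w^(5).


With w = e^(2*pi*i/6), all 6 of the 6th roots of unity w^0 = 1, w, ..., w^(5) sum to 0: 1 + w + ... + w^(5) = (1 - w^6)/(1 - w) = 0 since w^6 = 1, w ≠ 1.
Removing the root 1: w + w^2 + ... + w^(5) = 0 - 1 = -1

Sum = -1


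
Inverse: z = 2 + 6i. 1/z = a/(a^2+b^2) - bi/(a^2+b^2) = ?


|z|^2 = 4+36 = 40
1/z = (2 - 6i)/40

1/z = 0.0500 - 0.1500i


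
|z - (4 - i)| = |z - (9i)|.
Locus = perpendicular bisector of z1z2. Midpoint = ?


Equal distances means the locus is the perpendicular bisector of z1 and z2.
Midpoint = ((4+0)/2, (-1+9)/2) = (2.0000, 4.0000)

Perpendicular bisector through (2.0000, 4.0000)


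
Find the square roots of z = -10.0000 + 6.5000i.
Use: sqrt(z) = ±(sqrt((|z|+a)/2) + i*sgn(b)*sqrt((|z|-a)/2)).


|z| = sqrt(100+42.25) = 11.9269
sqrt((|z|+a)/2) = sqrt((11.9269+(-10))/2) = sqrt(0.9634) = 0.9815
sqrt((|z|-a)/2) = sqrt((11.9269-(-10))/2) = sqrt(10.9634) = 3.3111

±(0.9815 + 3.3111i) i.e. 0.9815 + 3.3111i and -0.9815 - 3.3111i


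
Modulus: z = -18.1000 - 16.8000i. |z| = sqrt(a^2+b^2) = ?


|z| = sqrt((-18.1)^2 + (-16.8)^2) = sqrt(327.61 + 282.24) = sqrt(609.85) = 24.6951

|z| = 24.6951


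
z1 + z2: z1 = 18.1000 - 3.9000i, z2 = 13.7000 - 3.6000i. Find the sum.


Real: 18.1 + 13.7 = 31.8
Imag: -3.9 - 3.6 = -7.5

31.8000 - 7.5000i


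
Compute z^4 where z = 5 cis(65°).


r^4 = 5^4 = 625
n*theta = 4*65° = 260° = 260° (mod 360)
a = 625*cos(260°) = -108.5301
b = 625*sin(260°) = -615.5048

625 cis(260°) = -108.5301 - 615.5048i


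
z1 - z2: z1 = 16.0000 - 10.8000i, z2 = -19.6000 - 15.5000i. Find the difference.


Real: 16 + 19.6 = 35.6
Imag: -10.8 + 15.5 = 4.7

35.6000 + 4.7000i


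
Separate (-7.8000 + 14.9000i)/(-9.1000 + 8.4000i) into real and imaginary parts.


Multiply by conjugate: (-7.8000 + 14.9000i)(-9.1000 - 8.4000i) / ((-9.1)^2 + 8.4^2)
Numerator real = -7.8*(-9.1) + 14.9*8.4 = 196.14
Numerator imag = 14.9*(-9.1) - (-7.8)*8.4 = -70.07
Denominator = 153.37
Re(z) = 196.14/153.37 = 1.2789
Im(z) = -70.07/153.37 = -0.4569

Re(z) = 1.2789, Im(z) = -0.4569


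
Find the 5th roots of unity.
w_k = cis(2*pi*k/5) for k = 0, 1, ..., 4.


The 5th roots of unity are cis(360k/5°) for k=0..4
Angle step = 360/5 = 72°
Primitive root: cis(72°)
Primitive root = 0.3090 + 0.9511i

5 roots at angles: 0°, 72°, 144°, 216°, 288°


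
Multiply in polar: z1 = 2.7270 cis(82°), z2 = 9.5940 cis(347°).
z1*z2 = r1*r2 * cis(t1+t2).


r = 2.7270 * 9.5940 = 26.1628
theta = 82° + 347° = 429° = 69° (mod 360)

26.1628 cis(69°)


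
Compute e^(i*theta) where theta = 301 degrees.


cos(301°) = 0.5150
sin(301°) = -0.8572

e^(i*301°) = 0.5150 - 0.8572i


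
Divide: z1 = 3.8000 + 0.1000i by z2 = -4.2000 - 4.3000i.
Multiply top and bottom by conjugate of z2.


Conjugate of z2 = -4.2000 + 4.3000i
Numerator: (3.8000 + 0.1000i)(-4.2000 + 4.3000i) = -16.3900 + 15.9200i
Denominator: (-4.2)^2 + (-4.3)^2 = 36.13
Result = (-16.3900 + 15.9200i)/36.13

-0.4536 + 0.4406i


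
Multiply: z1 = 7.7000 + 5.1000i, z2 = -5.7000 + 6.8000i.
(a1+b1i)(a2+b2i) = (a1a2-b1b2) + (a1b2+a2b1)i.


Real = 7.7*(-5.7) - 5.1*6.8 = -43.89 - 34.68 = -78.57
Imag = 7.7*6.8 - (5.7)*5.1 = 52.36 - (29.07) = 23.29

-78.5700 + 23.2900i


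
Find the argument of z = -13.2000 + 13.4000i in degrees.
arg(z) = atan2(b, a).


Re = -13.2, Im = 13.4
arg = atan2(13.4, -13.2) = 134.5692 degrees

arg(z) = 134.5692 degrees


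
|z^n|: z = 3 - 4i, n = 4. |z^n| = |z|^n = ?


|z| = sqrt(9+16) = sqrt(25) = 5
|z^4| = |z|^4 = 5^4 = 625

|z^4| = 625


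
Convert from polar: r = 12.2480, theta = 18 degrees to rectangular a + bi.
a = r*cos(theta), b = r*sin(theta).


a = 12.2480*cos(18°) = 12.2480*0.951057 = 11.6485
b = 12.2480*sin(18°) = 12.2480*0.309017 = 3.7848

11.6485 + 3.7848i


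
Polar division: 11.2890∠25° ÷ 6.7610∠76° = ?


r = 11.2890 / 6.7610 = 1.6697
theta = 25° - 76° = -51° = 309° (mod 360)

1.6697 cis(309°)


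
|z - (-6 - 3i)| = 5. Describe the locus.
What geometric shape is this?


|z - z0| = r is a circle with center z0 and radius r.
Center = (-6, -3), radius = 5

Circle with center (-6, -3) and radius 5


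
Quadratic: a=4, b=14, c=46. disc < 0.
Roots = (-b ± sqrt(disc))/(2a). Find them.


disc = 14^2 - 4*4*46 = 196 - 736 = -540
sqrt(|disc|) = sqrt(540) = 23.2379
Real part = -14/(2*4) = -1.7500
Imag part = 23.2379/(2*4) = 2.9047

-1.7500 ± 2.9047i


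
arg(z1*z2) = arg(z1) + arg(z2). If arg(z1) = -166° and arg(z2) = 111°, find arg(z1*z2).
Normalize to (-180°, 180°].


arg(z1*z2) = -166° + 111° = -55°
Normalized to (-180°, 180°]: -55°

-55°


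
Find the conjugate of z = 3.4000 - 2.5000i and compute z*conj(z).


z_bar = 3.4000 + 2.5000i
z*z_bar = 3.4^2 + (-2.5)^2 = 11.56 + 6.25 = 17.81

z_bar = 3.4000 + 2.5000i, z*z_bar = 17.81


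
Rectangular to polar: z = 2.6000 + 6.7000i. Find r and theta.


r = sqrt(6.76+44.89) = sqrt(51.65) = 7.1868
theta = atan2(6.7, 2.6) = 68.7908 degrees

r = 7.1868, theta = 68.7908 degrees


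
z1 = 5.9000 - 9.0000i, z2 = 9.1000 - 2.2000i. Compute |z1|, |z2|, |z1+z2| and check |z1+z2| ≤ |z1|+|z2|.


|z1| = sqrt(5.9^2 + (-9)^2) = sqrt(115.81) = 10.7615
|z2| = sqrt(9.1^2 + (-2.2)^2) = sqrt(87.65) = 9.3622
z1+z2 = 15.0000 - 11.2000i
|z1+z2| = sqrt(350.44) = 18.7200
|z1|+|z2| = 10.7615 + 9.3622 = 20.1237

|z1+z2| = 18.7200 ≤ |z1|+|z2| = 20.1237 (verified)


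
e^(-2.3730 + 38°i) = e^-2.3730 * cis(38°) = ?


e^-2.3730 = 0.0932
cos(38°) = 0.788
sin(38°) = 0.6157
Real = 0.0932*0.788 = 0.0734
Imag = 0.0932*0.6157 = 0.0574

0.0734 + 0.0574i


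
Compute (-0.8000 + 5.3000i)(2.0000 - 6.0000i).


Real = -0.8*2 - 5.3*(-6) = -1.6 - (-31.8) = 30.2
Imag = -0.8*(-6) + 2*5.3 = 4.8 + 10.6 = 15.4

30.2000 + 15.4000i


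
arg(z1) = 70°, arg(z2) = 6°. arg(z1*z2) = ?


arg(z1*z2) = 70° + 6° = 76°
Normalized to (-180°, 180°]: 76°

76°


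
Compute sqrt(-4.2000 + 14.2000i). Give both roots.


|z| = sqrt(17.64+201.64) = 14.8081
sqrt((|z|+a)/2) = sqrt((14.8081+(-4.2))/2) = sqrt(5.3041) = 2.3031
sqrt((|z|-a)/2) = sqrt((14.8081-(-4.2))/2) = sqrt(9.5041) = 3.0829

±(2.3031 + 3.0829i) i.e. 2.3031 + 3.0829i and -2.3031 - 3.0829i


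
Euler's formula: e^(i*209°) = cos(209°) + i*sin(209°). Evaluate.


cos(209°) = -0.8746
sin(209°) = -0.4848

e^(i*209°) = -0.8746 - 0.4848i


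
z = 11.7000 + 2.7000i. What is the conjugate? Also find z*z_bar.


z_bar = 11.7000 - 2.7000i
z*z_bar = 11.7^2 + 2.7^2 = 136.89 + 7.29 = 144.18

z_bar = 11.7000 - 2.7000i, z*z_bar = 144.18


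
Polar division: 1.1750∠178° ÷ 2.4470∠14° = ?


r = 1.1750 / 2.4470 = 0.4802
theta = 178° - 14° = 164° = 164° (mod 360)

0.4802 cis(164°)


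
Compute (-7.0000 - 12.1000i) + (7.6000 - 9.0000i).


Real: -7 + 7.6 = 0.6
Imag: -12.1 - 9 = -21.1

0.6000 - 21.1000i


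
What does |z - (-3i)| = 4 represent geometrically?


|z - z0| = r is a circle with center z0 and radius r.
Center = (0, -3), radius = 4

Circle with center (0, -3) and radius 4


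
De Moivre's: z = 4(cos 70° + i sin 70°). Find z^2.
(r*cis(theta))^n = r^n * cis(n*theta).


r^2 = 4^2 = 16
n*theta = 2*70° = 140° = 140° (mod 360)
a = 16*cos(140°) = -12.2567
b = 16*sin(140°) = 10.2846

16 cis(140°) = -12.2567 + 10.2846i


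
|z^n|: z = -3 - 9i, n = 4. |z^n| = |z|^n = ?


|z| = sqrt(9+81) = sqrt(90) = 9.4868
|z^4| = |z|^4 = (sqrt(90))^4 = 90^2 = 8100

|z^4| = 8100


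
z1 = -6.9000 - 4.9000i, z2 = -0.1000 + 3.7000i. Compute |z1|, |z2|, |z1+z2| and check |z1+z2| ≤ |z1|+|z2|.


|z1| = sqrt((-6.9)^2 + (-4.9)^2) = sqrt(71.62) = 8.4629
|z2| = sqrt((-0.1)^2 + 3.7^2) = sqrt(13.7) = 3.7014
z1+z2 = -7.0000 - 1.2000i
|z1+z2| = sqrt(50.44) = 7.1021
|z1|+|z2| = 8.4629 + 3.7014 = 12.1643

|z1+z2| = 7.1021 ≤ |z1|+|z2| = 12.1643 (verified)


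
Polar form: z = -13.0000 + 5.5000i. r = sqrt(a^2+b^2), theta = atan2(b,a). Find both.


r = sqrt(169+30.25) = sqrt(199.25) = 14.1156
theta = atan2(5.5, -13) = 157.0679 degrees

r = 14.1156, theta = 157.0679 degrees


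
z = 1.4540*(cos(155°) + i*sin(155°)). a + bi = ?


a = 1.4540*cos(155°) = 1.4540*(-0.9063) = -1.3178
b = 1.4540*sin(155°) = 1.4540*0.4226 = 0.6145

-1.3178 + 0.6145i


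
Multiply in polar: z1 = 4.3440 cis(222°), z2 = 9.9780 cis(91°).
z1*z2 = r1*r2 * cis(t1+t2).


r = 4.3440 * 9.9780 = 43.3444
theta = 222° + 91° = 313° = 313° (mod 360)

43.3444 cis(313°)


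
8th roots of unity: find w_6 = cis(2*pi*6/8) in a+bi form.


Angle = 360*6/8 = 270°
a = cos(270°) = 0
b = sin(270°) = -1.0000

0 - 1.0000i


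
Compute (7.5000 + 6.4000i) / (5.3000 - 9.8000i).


Conjugate of z2 = 5.3000 + 9.8000i
Numerator: (7.5000 + 6.4000i)(5.3000 + 9.8000i) = -22.9700 + 107.4200i
Denominator: 5.3^2 + (-9.8)^2 = 124.13
Result = (-22.9700 + 107.4200i)/124.13

-0.1850 + 0.8654i


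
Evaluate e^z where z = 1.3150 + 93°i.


e^1.3150 = 3.7248
cos(93°) = -0.052336
sin(93°) = 0.9986
Real = 3.7248*(-0.052336) = -0.1949
Imag = 3.7248*0.9986 = 3.7196

-0.1949 + 3.7196i


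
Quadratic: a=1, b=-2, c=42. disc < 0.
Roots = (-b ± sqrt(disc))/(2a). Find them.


disc = (-2)^2 - 4*1*42 = 4 - 168 = -164
sqrt(|disc|) = sqrt(164) = 12.8062
Real part = 2/(2*1) = 1.0000
Imag part = 12.8062/(2*1) = 6.4031

1.0000 ± 6.4031i


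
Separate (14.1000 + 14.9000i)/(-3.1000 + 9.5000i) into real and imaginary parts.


Multiply by conjugate: (14.1000 + 14.9000i)(-3.1000 - 9.5000i) / ((-3.1)^2 + 9.5^2)
Numerator real = 14.1*(-3.1) + 14.9*9.5 = 97.84
Numerator imag = 14.9*(-3.1) - 14.1*9.5 = -180.14
Denominator = 99.86
Re(z) = 97.84/99.86 = 0.9798
Im(z) = -180.14/99.86 = -1.8039

Re(z) = 0.9798, Im(z) = -1.8039
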